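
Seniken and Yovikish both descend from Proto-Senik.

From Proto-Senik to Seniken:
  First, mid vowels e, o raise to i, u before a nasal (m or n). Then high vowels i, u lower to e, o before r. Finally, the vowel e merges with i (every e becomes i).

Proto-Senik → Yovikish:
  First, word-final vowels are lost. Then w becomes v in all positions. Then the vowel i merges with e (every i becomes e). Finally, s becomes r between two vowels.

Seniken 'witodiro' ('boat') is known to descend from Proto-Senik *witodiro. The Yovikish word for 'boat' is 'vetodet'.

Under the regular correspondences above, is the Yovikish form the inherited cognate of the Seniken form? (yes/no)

Derive the expected Yovikish reflex of *witodiro:
Yovikish: *witodiro > witodir > vitodir > vetoder  (by apocope, unconditioned shift, vowel merger)
The regular Yovikish reflex would be 'vetoder', but the attested form is 'vetodet'. The correspondence is irregular, so they are not cognates (the Yovikish form has a different source).

no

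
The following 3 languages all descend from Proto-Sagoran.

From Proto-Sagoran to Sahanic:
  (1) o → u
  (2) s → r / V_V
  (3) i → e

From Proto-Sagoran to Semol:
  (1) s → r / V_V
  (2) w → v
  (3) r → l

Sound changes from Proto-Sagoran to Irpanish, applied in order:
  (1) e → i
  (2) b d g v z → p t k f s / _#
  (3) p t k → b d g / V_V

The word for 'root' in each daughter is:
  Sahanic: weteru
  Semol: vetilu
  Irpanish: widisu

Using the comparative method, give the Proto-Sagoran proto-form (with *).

*wetisu

Position 2: Sahanic has e, Semol has e, Irpanish has i. Semol preserves e here (none of its changes turn any other segment into e), so the proto-segment is *e.
Position 5: Sahanic has r, Semol has l, Irpanish has s. Taking the neighbouring segments as reconstructed: Sahanic r could go back to *s or *r; Semol l could go back to *s or *l or *r; Irpanish s can only go back to *s — the one source consistent with every daughter is *s.
Position 1: Sahanic has w, Semol has v, Irpanish has w. Sahanic preserves w here (none of its changes turn any other segment into w), so the proto-segment is *w.
This points to *wetisu. Verify forward in each daughter:
Sahanic: *wetisu > wetiru > weteru  (by rhotacism, vowel merger)
Semol: start from *wetisu.
  rule 1 (rhotacism): wetisu → wetiru
  rule 2 (unconditioned shift): wetiru → vetiru
  rule 3 (unconditioned shift): vetiru → vetilu
  ⇒ Semol vetilu
Irpanish: *wetisu
  wetisu → witisu   [vowel merger]
  witisu (rule 2 does not apply)
  witisu → widisu   [intervocalic voicing]
  giving Irpanish widisu.
Only *wetisu yields all of Sahanic weteru, Semol vetilu, Irpanish widisu.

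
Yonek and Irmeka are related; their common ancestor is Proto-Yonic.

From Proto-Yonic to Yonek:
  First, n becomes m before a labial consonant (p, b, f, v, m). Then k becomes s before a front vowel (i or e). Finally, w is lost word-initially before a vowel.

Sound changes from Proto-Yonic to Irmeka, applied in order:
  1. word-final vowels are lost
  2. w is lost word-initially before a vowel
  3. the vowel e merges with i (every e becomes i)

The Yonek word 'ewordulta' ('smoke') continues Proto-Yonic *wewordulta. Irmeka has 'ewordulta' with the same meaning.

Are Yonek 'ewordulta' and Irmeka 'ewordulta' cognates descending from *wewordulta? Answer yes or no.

Derive the expected Irmeka reflex of *wewordulta:
Irmeka: *wewordulta
  wewordulta → wewordult   [apocope]
  wewordult → ewordult   [glide loss]
  ewordult → iwordult   [vowel merger]
  giving Irmeka iwordult.
The regular Irmeka reflex would be 'iwordult', but the attested form is 'ewordulta'. The correspondence is irregular, so they are not cognates (the Irmeka form has a different source).

no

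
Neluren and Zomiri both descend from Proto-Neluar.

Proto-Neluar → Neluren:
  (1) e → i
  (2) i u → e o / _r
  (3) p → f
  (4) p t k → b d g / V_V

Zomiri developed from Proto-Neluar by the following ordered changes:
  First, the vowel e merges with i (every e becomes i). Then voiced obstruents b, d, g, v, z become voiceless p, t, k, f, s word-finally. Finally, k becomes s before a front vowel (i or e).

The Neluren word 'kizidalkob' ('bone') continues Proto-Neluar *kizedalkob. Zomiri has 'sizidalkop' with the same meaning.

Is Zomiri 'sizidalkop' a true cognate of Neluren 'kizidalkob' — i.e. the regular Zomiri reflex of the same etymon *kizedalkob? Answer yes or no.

yes

Derive the expected Zomiri reflex of *kizedalkob:
Zomiri: *kizedalkob
  kizedalkob → kizidalkob   [vowel merger]
  kizidalkob → kizidalkop   [final devoicing]
  kizidalkop → sizidalkop   [palatalisation]
  giving Zomiri sizidalkop.
Zomiri 'sizidalkop' matches the regular reflex exactly, so the pair is cognate.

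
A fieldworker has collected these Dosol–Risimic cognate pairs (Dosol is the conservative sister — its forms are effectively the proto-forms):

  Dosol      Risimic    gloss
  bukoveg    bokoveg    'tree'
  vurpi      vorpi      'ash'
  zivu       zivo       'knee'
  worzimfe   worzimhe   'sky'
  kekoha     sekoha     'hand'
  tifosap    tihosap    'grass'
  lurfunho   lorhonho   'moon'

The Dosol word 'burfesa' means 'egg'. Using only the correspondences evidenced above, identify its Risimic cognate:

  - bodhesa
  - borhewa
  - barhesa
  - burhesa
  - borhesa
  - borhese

borhesa

vurpi ~ vorpi, lurfunho ~ lorhonho — Dosol u corresponds to Risimic o after a consonant, before r.
worzimfe ~ worzimhe — Dosol f corresponds to Risimic h after a consonant, before a front vowel.
Applying these to Dosol 'burfesa':
  burfesa → borfesa   (u→o after a consonant, before r)
  borfesa → borhesa   (f→h after a consonant, before a front vowel)
So the Risimic cognate is 'borhesa'.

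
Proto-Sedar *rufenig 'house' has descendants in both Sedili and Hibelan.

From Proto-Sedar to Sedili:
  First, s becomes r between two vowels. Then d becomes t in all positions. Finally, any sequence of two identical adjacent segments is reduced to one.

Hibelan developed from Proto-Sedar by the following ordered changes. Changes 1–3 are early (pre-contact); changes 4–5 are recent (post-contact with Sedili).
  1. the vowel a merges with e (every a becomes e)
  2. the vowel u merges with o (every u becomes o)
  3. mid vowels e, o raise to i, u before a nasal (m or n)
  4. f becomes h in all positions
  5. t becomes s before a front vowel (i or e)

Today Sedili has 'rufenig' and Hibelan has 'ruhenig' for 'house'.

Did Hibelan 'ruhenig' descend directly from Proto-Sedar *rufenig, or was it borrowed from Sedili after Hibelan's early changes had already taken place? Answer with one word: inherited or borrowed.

borrowed

If inherited, *rufenig would pass through all of Hibelan's changes:
Hibelan: *rufenig > rofenig > rofinig > rohinig  (by vowel merger, pre-nasal raising, unconditioned shift)
If borrowed from Sedili 'rufenig' after the early changes, it would undergo only the recent ones:
  rule 4 (unconditioned shift): rufenig → ruhenig
  rule 5 (palatalisation): no change (ruhenig)
  ⇒ as a loan: ruhenig
Hibelan 'ruhenig' matches the loan outcome 'ruhenig', not the inherited 'rohinig' — it skipped the early Hibelan changes, so it was borrowed from Sedili.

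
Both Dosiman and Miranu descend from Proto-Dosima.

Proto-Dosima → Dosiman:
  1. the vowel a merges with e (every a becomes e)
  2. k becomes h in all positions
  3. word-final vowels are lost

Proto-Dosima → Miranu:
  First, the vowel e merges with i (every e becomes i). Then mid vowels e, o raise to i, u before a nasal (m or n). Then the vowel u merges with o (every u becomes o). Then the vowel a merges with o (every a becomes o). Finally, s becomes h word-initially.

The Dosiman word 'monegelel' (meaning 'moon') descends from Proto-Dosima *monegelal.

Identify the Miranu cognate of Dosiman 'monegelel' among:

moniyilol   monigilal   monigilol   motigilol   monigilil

Miranu: *monegelal > monigilal > munigilal > monigilal > monigilol  (by vowel merger, pre-nasal raising, vowel merger, vowel merger)
Only 'monigilol' matches the regular Miranu development of *monegelal.

monigilol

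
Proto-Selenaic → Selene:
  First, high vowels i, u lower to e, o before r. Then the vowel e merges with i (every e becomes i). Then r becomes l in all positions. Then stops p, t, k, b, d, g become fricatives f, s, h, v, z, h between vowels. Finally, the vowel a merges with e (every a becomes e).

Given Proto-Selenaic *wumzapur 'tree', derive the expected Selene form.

wumzefol

Selene: *wumzapur
  wumzapur → wumzapor   [pre-rhotic lowering]
  wumzapor (rule 2 does not apply)
  wumzapor → wumzapol   [unconditioned shift]
  wumzapol → wumzafol   [intervocalic lenition]
  wumzafol → wumzefol   [vowel merger]
  giving Selene wumzefol.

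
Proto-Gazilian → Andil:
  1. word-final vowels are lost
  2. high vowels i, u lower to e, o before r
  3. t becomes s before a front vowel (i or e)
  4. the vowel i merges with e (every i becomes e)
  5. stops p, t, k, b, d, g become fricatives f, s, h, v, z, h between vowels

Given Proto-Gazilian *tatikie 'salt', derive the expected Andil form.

Andil: *tatikie > tatiki > tasiki > taseke > tasehe  (by apocope, palatalisation, vowel merger, intervocalic lenition)

tasehe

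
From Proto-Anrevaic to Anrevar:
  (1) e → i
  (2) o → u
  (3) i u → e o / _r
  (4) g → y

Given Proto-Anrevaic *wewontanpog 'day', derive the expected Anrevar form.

Anrevar: *wewontanpog > wiwontanpog > wiwuntanpug > wiwuntanpuy  (by vowel merger, vowel merger, unconditioned shift)

wiwuntanpuy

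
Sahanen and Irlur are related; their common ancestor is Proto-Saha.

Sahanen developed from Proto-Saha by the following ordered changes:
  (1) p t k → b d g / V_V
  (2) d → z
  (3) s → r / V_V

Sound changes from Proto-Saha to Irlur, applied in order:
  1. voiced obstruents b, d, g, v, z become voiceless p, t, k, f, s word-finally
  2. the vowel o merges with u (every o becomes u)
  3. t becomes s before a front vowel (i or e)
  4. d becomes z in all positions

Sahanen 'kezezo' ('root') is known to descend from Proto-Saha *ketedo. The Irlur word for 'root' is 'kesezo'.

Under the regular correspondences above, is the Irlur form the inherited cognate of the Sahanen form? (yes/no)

Derive the expected Irlur reflex of *ketedo:
Irlur: start from *ketedo.
  rule 1: no change — ketedo
  rule 2 (vowel merger): ketedo → ketedu
  rule 3 (palatalisation): ketedu → kesedu
  rule 4 (unconditioned shift): kesedu → kesezu
  ⇒ Irlur kesezu
The regular Irlur reflex would be 'kesezu', but the attested form is 'kesezo'. The correspondence is irregular, so they are not cognates (the Irlur form has a different source).

no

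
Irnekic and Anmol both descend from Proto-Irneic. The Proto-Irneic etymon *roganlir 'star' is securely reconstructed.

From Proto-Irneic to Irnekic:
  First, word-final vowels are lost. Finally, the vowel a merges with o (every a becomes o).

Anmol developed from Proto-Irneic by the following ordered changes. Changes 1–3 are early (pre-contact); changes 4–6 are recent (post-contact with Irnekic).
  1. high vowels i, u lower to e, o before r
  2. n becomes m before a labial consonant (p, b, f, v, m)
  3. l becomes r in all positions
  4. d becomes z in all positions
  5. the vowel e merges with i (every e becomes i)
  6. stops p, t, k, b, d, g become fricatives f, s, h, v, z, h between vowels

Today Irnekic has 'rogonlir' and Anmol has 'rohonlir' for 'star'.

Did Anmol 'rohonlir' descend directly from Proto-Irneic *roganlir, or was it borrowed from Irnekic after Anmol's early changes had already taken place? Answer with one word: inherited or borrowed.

borrowed

If inherited, *roganlir would pass through all of Anmol's changes:
Anmol: start from *roganlir.
  rule 1 (pre-rhotic lowering): roganlir → roganler
  rule 2: no change — roganler
  rule 3 (unconditioned shift): roganler → roganrer
  rule 4: no change — roganrer
  rule 5 (vowel merger): roganrer → roganrir
  rule 6 (intervocalic lenition): roganrir → rohanrir
  ⇒ Anmol rohanrir
If borrowed from Irnekic 'rogonlir' after the early changes, it would undergo only the recent ones:
  rule 4 (unconditioned shift): no change (rogonlir)
  rule 5 (vowel merger): no change (rogonlir)
  rule 6 (intervocalic lenition): rogonlir → rohonlir
  ⇒ as a loan: rohonlir
Anmol 'rohonlir' matches the loan outcome 'rohonlir', not the inherited 'rohanrir' — it skipped the early Anmol changes, so it was borrowed from Irnekic.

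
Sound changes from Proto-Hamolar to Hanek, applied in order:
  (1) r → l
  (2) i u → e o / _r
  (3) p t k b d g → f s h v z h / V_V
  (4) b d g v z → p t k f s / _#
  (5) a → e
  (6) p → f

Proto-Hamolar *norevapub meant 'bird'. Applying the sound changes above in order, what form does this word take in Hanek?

nolevefuf

Hanek: *norevapub
  norevapub → nolevapub   [unconditioned shift]
  nolevapub (rule 2 does not apply)
  nolevapub → nolevafub   [intervocalic lenition]
  nolevafub → nolevafup   [final devoicing]
  nolevafup → nolevefup   [vowel merger]
  nolevefup → nolevefuf   [unconditioned shift]
  giving Hanek nolevefuf.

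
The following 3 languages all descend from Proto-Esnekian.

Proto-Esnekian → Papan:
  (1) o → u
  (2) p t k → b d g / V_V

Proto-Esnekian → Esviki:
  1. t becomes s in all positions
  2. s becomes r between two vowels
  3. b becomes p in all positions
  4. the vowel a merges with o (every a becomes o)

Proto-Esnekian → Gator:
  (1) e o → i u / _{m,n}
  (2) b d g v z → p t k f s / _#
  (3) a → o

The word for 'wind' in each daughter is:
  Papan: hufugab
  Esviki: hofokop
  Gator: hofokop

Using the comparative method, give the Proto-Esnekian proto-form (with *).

Position 7: Papan has b, Esviki has p, Gator has p. Taking the neighbouring segments as reconstructed: Papan b can only go back to *b; Esviki p could go back to *p or *b; Gator p could go back to *p or *b — the one source consistent with every daughter is *b.
Position 5: Papan has g, Esviki has k, Gator has k. Esviki preserves k here (none of its changes turn any other segment into k), so the proto-segment is *k.
Continuing position by position gives *hofokab; check it forward:
Papan: start from *hofokab.
  rule 1 (vowel merger): hofokab → hufukab
  rule 2 (intervocalic voicing): hufukab → hufugab
  ⇒ Papan hufugab
Esviki: *hofokab
  hofokab (rule 1 does not apply)
  hofokab (rule 2 does not apply)
  hofokab → hofokap   [unconditioned shift]
  hofokap → hofokop   [vowel merger]
  giving Esviki hofokop.
Gator: *hofokab
  hofokab (rule 1 does not apply)
  hofokab → hofokap   [final devoicing]
  hofokap → hofokop   [vowel merger]
  giving Gator hofokop.
*hofokab is the unique common source.

*hofokab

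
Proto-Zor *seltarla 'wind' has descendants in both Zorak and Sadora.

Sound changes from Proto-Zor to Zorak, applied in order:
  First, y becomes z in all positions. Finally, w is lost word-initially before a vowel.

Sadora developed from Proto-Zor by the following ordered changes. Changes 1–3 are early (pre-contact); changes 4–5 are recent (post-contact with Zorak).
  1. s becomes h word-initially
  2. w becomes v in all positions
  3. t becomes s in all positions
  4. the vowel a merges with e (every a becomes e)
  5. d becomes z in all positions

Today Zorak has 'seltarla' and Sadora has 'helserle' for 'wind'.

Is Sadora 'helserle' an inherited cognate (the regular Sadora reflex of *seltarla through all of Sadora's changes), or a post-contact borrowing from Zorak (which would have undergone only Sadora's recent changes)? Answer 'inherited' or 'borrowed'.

inherited

If inherited, *seltarla would pass through all of Sadora's changes:
Sadora: *seltarla
  seltarla → heltarla   [debuccalisation]
  heltarla (rule 2 does not apply)
  heltarla → helsarla   [unconditioned shift]
  helsarla → helserle   [vowel merger]
  helserle (rule 5 does not apply)
  giving Sadora helserle.
If borrowed from Zorak 'seltarla' after the early changes, it would undergo only the recent ones:
  rule 4 (vowel merger): seltarla → selterle
  rule 5 (unconditioned shift): no change (selterle)
  ⇒ as a loan: selterle
Sadora 'helserle' matches the inherited outcome exactly, so it is an inherited cognate, not a loan.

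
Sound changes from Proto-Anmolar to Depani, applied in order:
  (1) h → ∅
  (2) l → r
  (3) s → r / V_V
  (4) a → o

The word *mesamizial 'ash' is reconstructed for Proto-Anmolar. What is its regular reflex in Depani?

Depani: *mesamizial
  mesamizial (rule 1 does not apply)
  mesamizial → mesamiziar   [unconditioned shift]
  mesamiziar → meramiziar   [rhotacism]
  meramiziar → meromizior   [vowel merger]
  giving Depani meromizior.

meromizior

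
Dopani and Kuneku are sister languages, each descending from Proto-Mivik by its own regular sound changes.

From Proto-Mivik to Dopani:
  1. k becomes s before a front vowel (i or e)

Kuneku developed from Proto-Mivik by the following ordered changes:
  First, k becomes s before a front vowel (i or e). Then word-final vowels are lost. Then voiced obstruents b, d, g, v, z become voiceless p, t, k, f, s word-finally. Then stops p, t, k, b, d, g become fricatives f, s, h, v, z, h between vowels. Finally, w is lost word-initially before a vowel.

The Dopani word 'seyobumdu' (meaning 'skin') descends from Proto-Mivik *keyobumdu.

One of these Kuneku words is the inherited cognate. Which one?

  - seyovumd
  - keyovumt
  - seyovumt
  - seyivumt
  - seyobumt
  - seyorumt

seyovumt

Kuneku: *keyobumdu > seyobumdu > seyobumd > seyobumt > seyovumt  (by palatalisation, apocope, final devoicing, intervocalic lenition)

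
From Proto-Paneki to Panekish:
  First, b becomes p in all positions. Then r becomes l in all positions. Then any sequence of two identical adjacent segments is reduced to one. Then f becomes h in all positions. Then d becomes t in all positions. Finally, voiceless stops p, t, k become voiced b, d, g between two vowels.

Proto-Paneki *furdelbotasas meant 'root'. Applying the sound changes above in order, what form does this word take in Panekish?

hultelpodasas

Panekish: *furdelbotasas
  furdelbotasas → furdelpotasas   [unconditioned shift]
  furdelpotasas → fuldelpotasas   [unconditioned shift]
  fuldelpotasas (rule 3 does not apply)
  fuldelpotasas → huldelpotasas   [unconditioned shift]
  huldelpotasas → hultelpotasas   [unconditioned shift]
  hultelpotasas → hultelpodasas   [intervocalic voicing]
  giving Panekish hultelpodasas.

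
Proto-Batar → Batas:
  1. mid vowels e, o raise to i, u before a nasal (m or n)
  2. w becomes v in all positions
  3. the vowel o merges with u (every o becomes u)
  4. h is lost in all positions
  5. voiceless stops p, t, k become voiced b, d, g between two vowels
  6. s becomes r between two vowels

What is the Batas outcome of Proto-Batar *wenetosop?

vinedurup

Batas: start from *wenetosop.
  rule 1 (pre-nasal raising): wenetosop → winetosop
  rule 2 (unconditioned shift): winetosop → vinetosop
  rule 3 (vowel merger): vinetosop → vinetusup
  rule 4: no change — vinetusup
  rule 5 (intervocalic voicing): vinetusup → vinedusup
  rule 6 (rhotacism): vinedusup → vinedurup
  ⇒ Batas vinedurup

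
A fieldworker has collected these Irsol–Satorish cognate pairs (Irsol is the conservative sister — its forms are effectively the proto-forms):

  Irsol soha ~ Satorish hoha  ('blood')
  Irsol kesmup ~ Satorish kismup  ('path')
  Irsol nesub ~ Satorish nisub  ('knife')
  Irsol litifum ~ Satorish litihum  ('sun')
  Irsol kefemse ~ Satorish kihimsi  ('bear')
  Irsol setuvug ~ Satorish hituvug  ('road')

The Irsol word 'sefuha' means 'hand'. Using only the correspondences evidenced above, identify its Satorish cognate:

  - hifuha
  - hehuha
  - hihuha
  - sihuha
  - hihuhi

setuvug ~ hituvug — Irsol s corresponds to Satorish h word-initially before a front vowel.
kefemse ~ kihimsi — Irsol e corresponds to Satorish i after a consonant, before a labial obstruent.
litifum ~ litihum — Irsol f corresponds to Satorish h between vowels (before a back vowel).
Applying these to Irsol 'sefuha':
  sefuha → hefuha   (s→h word-initially before a front vowel)
  hefuha → hifuha   (e→i after a consonant, before a labial obstruent)
  hifuha → hihuha   (f→h between vowels (before a back vowel))
So the Satorish cognate is 'hihuha'.

hihuha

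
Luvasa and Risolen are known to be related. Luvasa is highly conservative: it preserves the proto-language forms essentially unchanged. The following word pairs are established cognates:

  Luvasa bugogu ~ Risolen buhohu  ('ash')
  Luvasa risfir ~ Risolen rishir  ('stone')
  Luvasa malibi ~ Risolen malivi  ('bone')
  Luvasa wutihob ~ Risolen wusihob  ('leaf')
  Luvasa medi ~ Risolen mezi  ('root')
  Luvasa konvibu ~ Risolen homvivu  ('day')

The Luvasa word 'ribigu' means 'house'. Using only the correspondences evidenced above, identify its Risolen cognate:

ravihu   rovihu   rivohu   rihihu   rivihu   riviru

rivihu

malibi ~ malivi — Luvasa b corresponds to Risolen v between vowels (before a front vowel).
bugogu ~ buhohu — Luvasa g corresponds to Risolen h between vowels (before a back vowel).
Applying these to Luvasa 'ribigu':
  ribigu → rivigu   (b→v between vowels (before a front vowel))
  rivigu → rivihu   (g→h between vowels (before a back vowel))
So the Risolen cognate is 'rivihu'.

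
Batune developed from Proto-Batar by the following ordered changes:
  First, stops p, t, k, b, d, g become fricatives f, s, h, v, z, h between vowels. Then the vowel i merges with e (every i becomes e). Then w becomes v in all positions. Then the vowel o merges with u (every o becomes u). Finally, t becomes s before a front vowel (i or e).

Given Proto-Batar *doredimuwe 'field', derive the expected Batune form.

durezemuve

Batune: *doredimuwe
  doredimuwe → dorezimuwe   [intervocalic lenition]
  dorezimuwe → dorezemuwe   [vowel merger]
  dorezemuwe → dorezemuve   [unconditioned shift]
  dorezemuve → durezemuve   [vowel merger]
  durezemuve (rule 5 does not apply)
  giving Batune durezemuve.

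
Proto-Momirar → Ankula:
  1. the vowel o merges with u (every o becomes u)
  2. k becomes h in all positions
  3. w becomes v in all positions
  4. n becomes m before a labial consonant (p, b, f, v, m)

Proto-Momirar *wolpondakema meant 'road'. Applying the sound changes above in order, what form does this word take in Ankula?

vulpundahema

Ankula: start from *wolpondakema.
  rule 1 (vowel merger): wolpondakema → wulpundakema
  rule 2 (unconditioned shift): wulpundakema → wulpundahema
  rule 3 (unconditioned shift): wulpundahema → vulpundahema
  rule 4: no change — vulpundahema
  ⇒ Ankula vulpundahema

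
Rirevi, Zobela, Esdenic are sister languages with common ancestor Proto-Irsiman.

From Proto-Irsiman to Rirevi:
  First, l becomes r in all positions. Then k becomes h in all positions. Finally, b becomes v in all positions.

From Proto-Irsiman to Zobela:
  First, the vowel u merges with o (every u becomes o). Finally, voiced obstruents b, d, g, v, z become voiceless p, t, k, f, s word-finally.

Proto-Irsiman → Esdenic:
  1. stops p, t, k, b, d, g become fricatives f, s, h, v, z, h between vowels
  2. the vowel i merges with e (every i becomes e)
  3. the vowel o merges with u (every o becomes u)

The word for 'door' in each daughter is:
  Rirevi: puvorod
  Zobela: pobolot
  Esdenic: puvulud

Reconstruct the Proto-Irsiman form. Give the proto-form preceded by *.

Position 7: Rirevi has d, Zobela has t, Esdenic has d. Rirevi preserves d here (none of its changes turn any other segment into d), so the proto-segment is *d.
Position 2: Rirevi has u, Zobela has o, Esdenic has u. Rirevi preserves u here (none of its changes turn any other segment into u), so the proto-segment is *u.
Continuing position by position gives *pubolod; check it forward:
Rirevi: *pubolod
  pubolod → puborod   [unconditioned shift]
  puborod (rule 2 does not apply)
  puborod → puvorod   [unconditioned shift]
  giving Rirevi puvorod.
Zobela: *pubolod > pobolod > pobolot  (by vowel merger, final devoicing)
Esdenic: *pubolod > puvolod > puvulud  (by intervocalic lenition, vowel merger)
*pubolod is the unique common source.

*pubolod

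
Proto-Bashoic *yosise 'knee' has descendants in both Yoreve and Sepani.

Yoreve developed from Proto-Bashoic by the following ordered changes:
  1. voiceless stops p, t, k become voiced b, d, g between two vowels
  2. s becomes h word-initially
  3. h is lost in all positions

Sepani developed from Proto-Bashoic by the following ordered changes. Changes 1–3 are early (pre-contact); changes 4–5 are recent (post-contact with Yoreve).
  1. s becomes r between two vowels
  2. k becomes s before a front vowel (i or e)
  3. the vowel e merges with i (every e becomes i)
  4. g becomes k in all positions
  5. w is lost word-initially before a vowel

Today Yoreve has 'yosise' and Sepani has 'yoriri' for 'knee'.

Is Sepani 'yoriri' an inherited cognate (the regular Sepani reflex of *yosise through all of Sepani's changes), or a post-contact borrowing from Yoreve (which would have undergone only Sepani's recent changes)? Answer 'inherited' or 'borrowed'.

inherited

If inherited, *yosise would pass through all of Sepani's changes:
Sepani: *yosise > yorire > yoriri  (by rhotacism, vowel merger)
If borrowed from Yoreve 'yosise' after the early changes, it would undergo only the recent ones:
  rule 4 (unconditioned shift): no change (yosise)
  rule 5 (glide loss): no change (yosise)
  ⇒ as a loan: yosise
Sepani 'yoriri' matches the inherited outcome exactly, so it is an inherited cognate, not a loan.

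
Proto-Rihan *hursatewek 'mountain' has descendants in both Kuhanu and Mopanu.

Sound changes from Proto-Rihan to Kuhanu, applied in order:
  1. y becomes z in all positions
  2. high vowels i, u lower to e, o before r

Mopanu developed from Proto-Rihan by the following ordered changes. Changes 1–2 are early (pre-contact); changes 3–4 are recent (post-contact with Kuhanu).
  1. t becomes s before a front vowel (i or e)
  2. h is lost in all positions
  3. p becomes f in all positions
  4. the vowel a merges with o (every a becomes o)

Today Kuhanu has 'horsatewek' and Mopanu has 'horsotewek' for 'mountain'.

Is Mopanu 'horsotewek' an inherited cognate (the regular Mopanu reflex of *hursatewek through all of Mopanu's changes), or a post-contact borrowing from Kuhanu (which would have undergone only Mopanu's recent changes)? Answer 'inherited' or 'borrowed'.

If inherited, *hursatewek would pass through all of Mopanu's changes:
Mopanu: *hursatewek > hursasewek > ursasewek > ursosewek  (by palatalisation, h-loss, vowel merger)
If borrowed from Kuhanu 'horsatewek' after the early changes, it would undergo only the recent ones:
  rule 3 (unconditioned shift): no change (horsatewek)
  rule 4 (vowel merger): horsatewek → horsotewek
  ⇒ as a loan: horsotewek
Mopanu 'horsotewek' matches the loan outcome 'horsotewek', not the inherited 'ursosewek' — it skipped the early Mopanu changes, so it was borrowed from Kuhanu.

borrowed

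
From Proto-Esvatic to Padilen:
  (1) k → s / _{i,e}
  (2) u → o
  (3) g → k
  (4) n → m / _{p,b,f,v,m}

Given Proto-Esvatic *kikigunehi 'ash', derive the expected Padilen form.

sisikonehi

Padilen: *kikigunehi > sisigunehi > sisigonehi > sisikonehi  (by palatalisation, vowel merger, unconditioned shift)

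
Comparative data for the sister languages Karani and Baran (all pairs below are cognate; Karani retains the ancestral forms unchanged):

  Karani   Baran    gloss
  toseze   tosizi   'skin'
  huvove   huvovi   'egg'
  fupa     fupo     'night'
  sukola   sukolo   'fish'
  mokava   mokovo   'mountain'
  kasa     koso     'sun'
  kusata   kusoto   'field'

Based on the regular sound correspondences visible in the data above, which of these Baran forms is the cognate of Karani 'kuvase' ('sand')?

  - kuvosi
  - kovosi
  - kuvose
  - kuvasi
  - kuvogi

kasa ~ koso, kusata ~ kusoto — Karani a corresponds to Baran o after a consonant, before a consonant other than r, m, n, p, b, f, v.
toseze ~ tosizi, huvove ~ huvovi — Karani e corresponds to Baran i word-finally.
Applying these to Karani 'kuvase':
  kuvase → kuvose   (a→o after a consonant, before a consonant other than r, m, n, p, b, f, v)
  kuvose → kuvosi   (e→i word-finally)
So the Baran cognate is 'kuvosi'.

kuvosi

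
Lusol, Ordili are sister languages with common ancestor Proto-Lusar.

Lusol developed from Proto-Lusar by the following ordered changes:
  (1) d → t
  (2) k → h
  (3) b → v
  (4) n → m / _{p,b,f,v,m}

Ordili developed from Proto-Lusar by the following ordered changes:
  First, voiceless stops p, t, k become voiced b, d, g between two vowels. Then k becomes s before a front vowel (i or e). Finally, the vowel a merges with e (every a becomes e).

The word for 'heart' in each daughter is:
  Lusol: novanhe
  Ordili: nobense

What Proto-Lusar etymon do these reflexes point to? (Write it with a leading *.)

*nobanke

Position 3: Lusol has v, Ordili has b. Taking the neighbouring segments as reconstructed: Lusol v could go back to *b or *v; Ordili b could go back to *p or *b — the one source consistent with every daughter is *b.
Position 4: Lusol has a, Ordili has e. Lusol preserves a here (none of its changes turn any other segment into a), so the proto-segment is *a.
Position 6: Lusol has h, Ordili has s. Taking the neighbouring segments as reconstructed: Lusol h could go back to *k or *h; Ordili s could go back to *k or *s — the one source consistent with every daughter is *k.
The remaining positions agree across the daughters. Check the candidate against every language:
Lusol: *nobanke
  nobanke (rule 1 does not apply)
  nobanke → nobanhe   [unconditioned shift]
  nobanhe → novanhe   [unconditioned shift]
  novanhe (rule 4 does not apply)
  giving Lusol novanhe.
Ordili: *nobanke
  nobanke (rule 1 does not apply)
  nobanke → nobanse   [palatalisation]
  nobanse → nobense   [vowel merger]
  giving Ordili nobense.
*nobanke is the unique common source.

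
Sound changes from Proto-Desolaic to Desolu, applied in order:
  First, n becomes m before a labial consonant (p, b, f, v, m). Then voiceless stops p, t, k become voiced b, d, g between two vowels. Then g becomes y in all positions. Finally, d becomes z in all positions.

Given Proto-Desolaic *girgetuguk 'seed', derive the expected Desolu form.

yiryezuyuk

Desolu: *girgetuguk > girgeduguk > yiryeduyuk > yiryezuyuk  (by intervocalic voicing, unconditioned shift, unconditioned shift)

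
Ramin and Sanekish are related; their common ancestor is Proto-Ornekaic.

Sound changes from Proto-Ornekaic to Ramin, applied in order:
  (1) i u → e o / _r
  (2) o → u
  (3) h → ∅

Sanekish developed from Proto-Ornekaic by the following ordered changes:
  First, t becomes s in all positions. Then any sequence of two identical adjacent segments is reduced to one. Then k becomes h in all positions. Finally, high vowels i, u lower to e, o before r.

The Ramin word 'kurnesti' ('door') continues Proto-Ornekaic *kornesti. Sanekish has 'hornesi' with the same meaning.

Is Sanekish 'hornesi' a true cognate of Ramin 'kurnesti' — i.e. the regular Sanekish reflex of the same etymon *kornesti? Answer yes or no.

Derive the expected Sanekish reflex of *kornesti:
Sanekish: start from *kornesti.
  rule 1 (unconditioned shift): kornesti → kornessi
  rule 2 (degemination): kornessi → kornesi
  rule 3 (unconditioned shift): kornesi → hornesi
  rule 4: no change — hornesi
  ⇒ Sanekish hornesi
Sanekish 'hornesi' matches the regular reflex exactly, so the pair is cognate.

yes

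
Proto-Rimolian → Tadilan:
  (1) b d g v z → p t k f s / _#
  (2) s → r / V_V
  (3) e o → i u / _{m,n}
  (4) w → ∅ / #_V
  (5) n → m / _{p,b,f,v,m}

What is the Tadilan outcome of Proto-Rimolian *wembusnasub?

Tadilan: *wembusnasub > wembusnasup > wembusnarup > wimbusnarup > imbusnarup  (by final devoicing, rhotacism, pre-nasal raising, glide loss)

imbusnarup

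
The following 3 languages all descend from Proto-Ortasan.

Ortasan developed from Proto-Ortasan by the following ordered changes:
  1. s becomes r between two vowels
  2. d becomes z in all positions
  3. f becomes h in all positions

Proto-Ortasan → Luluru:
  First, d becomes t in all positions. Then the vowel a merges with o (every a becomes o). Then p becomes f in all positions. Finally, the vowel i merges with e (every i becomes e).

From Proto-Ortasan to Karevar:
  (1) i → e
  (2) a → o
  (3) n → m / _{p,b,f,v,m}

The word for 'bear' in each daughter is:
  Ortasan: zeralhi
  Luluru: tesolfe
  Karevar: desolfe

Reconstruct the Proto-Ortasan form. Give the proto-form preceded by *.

*desalfi

Position 3: Ortasan has r, Luluru has s, Karevar has s. Luluru preserves s here (none of its changes turn any other segment into s), so the proto-segment is *s.
Position 4: Ortasan has a, Luluru has o, Karevar has o. Ortasan preserves a here (none of its changes turn any other segment into a), so the proto-segment is *a.
This points to *desalfi. Verify forward in each daughter:
Ortasan: *desalfi
  desalfi → deralfi   [rhotacism]
  deralfi → zeralfi   [unconditioned shift]
  zeralfi → zeralhi   [unconditioned shift]
  giving Ortasan zeralhi.
Luluru: *desalfi > tesalfi > tesolfi > tesolfe  (by unconditioned shift, vowel merger, vowel merger)
Karevar: start from *desalfi.
  rule 1 (vowel merger): desalfi → desalfe
  rule 2 (vowel merger): desalfe → desolfe
  rule 3: no change — desolfe
  ⇒ Karevar desolfe
Only *desalfi yields all of Ortasan zeralhi, Luluru tesolfe, Karevar desolfe.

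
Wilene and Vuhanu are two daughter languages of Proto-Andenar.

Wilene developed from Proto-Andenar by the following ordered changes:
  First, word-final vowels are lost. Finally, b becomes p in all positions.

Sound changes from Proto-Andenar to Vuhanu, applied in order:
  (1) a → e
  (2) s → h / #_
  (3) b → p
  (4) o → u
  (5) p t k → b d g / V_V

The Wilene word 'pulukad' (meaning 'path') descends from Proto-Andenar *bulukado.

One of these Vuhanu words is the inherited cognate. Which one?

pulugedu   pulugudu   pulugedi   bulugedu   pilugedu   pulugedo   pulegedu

pulugedu

Vuhanu: *bulukado > bulukedo > pulukedo > pulukedu > pulugedu  (by vowel merger, unconditioned shift, vowel merger, intervocalic voicing)
Among the options, 'pulugedu' alone shows every Vuhanu change applied in order.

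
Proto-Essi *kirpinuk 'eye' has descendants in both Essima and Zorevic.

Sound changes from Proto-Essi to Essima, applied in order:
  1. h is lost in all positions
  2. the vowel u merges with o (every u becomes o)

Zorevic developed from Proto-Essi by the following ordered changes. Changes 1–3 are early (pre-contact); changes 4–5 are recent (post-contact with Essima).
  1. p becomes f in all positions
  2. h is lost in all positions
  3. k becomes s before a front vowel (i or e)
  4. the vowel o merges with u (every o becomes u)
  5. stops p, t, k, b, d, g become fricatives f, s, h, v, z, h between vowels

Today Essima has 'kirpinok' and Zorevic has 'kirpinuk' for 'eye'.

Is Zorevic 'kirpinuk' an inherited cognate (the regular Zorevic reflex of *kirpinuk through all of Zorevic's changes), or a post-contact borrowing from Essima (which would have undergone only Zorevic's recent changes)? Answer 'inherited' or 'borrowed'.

If inherited, *kirpinuk would pass through all of Zorevic's changes:
Zorevic: start from *kirpinuk.
  rule 1 (unconditioned shift): kirpinuk → kirfinuk
  rule 2: no change — kirfinuk
  rule 3 (palatalisation): kirfinuk → sirfinuk
  rule 4: no change — sirfinuk
  rule 5: no change — sirfinuk
  ⇒ Zorevic sirfinuk
If borrowed from Essima 'kirpinok' after the early changes, it would undergo only the recent ones:
  rule 4 (vowel merger): kirpinok → kirpinuk
  rule 5 (intervocalic lenition): no change (kirpinuk)
  ⇒ as a loan: kirpinuk
Zorevic 'kirpinuk' matches the loan outcome 'kirpinuk', not the inherited 'sirfinuk' — it skipped the early Zorevic changes, so it was borrowed from Essima.

borrowed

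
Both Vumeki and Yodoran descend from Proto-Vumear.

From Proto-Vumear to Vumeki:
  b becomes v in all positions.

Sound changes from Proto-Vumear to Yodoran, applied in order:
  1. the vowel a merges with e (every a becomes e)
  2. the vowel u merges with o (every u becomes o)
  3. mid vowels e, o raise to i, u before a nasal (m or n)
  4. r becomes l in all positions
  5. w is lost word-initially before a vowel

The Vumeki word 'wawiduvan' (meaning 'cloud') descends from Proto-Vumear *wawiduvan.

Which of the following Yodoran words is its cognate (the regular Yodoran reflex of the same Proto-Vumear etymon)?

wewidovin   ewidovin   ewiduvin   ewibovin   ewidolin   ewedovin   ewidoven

Yodoran: start from *wawiduvan.
  rule 1 (vowel merger): wawiduvan → wewiduven
  rule 2 (vowel merger): wewiduven → wewidoven
  rule 3 (pre-nasal raising): wewidoven → wewidovin
  rule 4: no change — wewidovin
  rule 5 (glide loss): wewidovin → ewidovin
  ⇒ Yodoran ewidovin
Only 'ewidovin' matches the regular Yodoran development of *wawiduvan.

ewidovin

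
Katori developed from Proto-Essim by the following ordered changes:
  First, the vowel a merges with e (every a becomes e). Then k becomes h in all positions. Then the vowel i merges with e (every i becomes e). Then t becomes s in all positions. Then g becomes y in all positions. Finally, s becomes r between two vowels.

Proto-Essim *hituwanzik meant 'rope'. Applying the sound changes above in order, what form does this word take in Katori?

heruwenzeh

Katori: *hituwanzik > hituwenzik > hituwenzih > hetuwenzeh > hesuwenzeh > heruwenzeh  (by vowel merger, unconditioned shift, vowel merger, unconditioned shift, rhotacism)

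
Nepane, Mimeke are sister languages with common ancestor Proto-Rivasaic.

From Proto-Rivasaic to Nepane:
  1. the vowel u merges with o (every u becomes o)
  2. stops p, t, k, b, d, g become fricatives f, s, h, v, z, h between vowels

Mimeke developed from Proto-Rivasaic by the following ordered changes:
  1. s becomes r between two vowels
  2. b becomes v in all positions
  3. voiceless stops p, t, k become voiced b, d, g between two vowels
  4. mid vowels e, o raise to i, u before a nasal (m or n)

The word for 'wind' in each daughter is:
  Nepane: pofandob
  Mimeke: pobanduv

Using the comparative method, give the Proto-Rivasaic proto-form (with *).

Position 3: Nepane has f, Mimeke has b. In Mimeke, b can only continue *p, so the proto-segment is *p.
Position 8: Nepane has b, Mimeke has v. Nepane preserves b here (none of its changes turn any other segment into b), so the proto-segment is *b.
Position 7: Nepane has o, Mimeke has u. Taking the neighbouring segments as reconstructed: Nepane o could go back to *o or *u; Mimeke u can only go back to *u — the one source consistent with every daughter is *u.
Verify the candidate proto-form against each daughter:
Nepane: start from *popandub.
  rule 1 (vowel merger): popandub → popandob
  rule 2 (intervocalic lenition): popandob → pofandob
  ⇒ Nepane pofandob
Mimeke: start from *popandub.
  rule 1: no change — popandub
  rule 2 (unconditioned shift): popandub → popanduv
  rule 3 (intervocalic voicing): popanduv → pobanduv
  rule 4: no change — pobanduv
  ⇒ Mimeke pobanduv
Only *popandub yields all of Nepane pofandob, Mimeke pobanduv.

*popandub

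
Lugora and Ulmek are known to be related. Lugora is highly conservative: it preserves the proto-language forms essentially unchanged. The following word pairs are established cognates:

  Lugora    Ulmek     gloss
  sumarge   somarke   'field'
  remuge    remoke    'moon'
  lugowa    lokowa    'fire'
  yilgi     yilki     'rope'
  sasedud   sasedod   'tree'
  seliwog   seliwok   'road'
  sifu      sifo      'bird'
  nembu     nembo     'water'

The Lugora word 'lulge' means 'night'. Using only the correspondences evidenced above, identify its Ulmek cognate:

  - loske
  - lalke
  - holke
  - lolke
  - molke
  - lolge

lolke

remuge ~ remoke, lugowa ~ lokowa — Lugora u corresponds to Ulmek o after a consonant, before a consonant other than r, m, n, p, b, f, v.
sumarge ~ somarke — Lugora g corresponds to Ulmek k after a consonant, before a front vowel.
Applying these to Lugora 'lulge':
  lulge → lolge   (u→o after a consonant, before a consonant other than r, m, n, p, b, f, v)
  lolge → lolke   (g→k after a consonant, before a front vowel)
So the Ulmek cognate is 'lolke'.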